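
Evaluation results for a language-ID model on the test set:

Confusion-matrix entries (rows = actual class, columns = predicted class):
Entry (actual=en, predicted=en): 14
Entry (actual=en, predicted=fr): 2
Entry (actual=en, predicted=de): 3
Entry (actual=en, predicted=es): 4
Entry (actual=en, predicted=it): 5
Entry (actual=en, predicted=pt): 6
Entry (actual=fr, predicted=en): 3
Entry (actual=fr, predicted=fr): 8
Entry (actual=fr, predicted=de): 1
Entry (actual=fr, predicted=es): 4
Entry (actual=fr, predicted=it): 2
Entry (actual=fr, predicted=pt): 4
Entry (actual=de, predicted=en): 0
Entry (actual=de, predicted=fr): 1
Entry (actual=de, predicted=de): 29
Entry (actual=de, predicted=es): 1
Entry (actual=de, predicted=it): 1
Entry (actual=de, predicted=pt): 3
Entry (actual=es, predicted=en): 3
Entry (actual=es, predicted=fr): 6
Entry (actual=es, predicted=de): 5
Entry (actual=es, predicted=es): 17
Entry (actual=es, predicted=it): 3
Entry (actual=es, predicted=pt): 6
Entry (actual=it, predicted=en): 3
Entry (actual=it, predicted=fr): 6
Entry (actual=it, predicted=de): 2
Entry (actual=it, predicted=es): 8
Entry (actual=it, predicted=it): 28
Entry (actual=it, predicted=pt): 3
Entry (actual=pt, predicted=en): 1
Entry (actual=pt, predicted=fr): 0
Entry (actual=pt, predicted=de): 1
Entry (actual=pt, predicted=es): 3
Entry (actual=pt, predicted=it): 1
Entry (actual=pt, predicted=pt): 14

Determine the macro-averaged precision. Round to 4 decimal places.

0.5311

Per-class precision (TP/(TP+FP)):
  en: TP=14, FP=3+0+3+3+1=10 → 14/24 = 0.58333
  fr: TP=8, FP=2+1+6+6+0=15 → 8/23 = 0.34783
  de: TP=29, FP=3+1+5+2+1=12 → 29/41 = 0.70732
  es: TP=17, FP=4+4+1+8+3=20 → 17/37 = 0.45946
  it: TP=28, FP=5+2+1+3+1=12 → 28/40 = 0.70000
  pt: TP=14, FP=6+4+3+6+3=22 → 14/36 = 0.38889
Macro-precision = mean = (0.58333 + 0.34783 + 0.70732 + 0.45946 + 0.70000 + 0.38889) / 6 = 0.5311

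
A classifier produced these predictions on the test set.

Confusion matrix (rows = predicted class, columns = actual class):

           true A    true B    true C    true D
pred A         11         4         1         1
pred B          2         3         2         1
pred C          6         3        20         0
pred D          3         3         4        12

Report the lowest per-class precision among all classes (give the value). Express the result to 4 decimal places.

Per-class precision (TP/(TP+FP)):
  A: TP=11, FP=4+1+1=6 → 11/17 = 0.64706
  B: TP=3, FP=2+2+1=5 → 3/8 = 0.37500
  C: TP=20, FP=6+3+0=9 → 20/29 = 0.68966
  D: TP=12, FP=3+3+4=10 → 12/22 = 0.54545
Lowest is class 'B' with precision = 0.3750.

0.3750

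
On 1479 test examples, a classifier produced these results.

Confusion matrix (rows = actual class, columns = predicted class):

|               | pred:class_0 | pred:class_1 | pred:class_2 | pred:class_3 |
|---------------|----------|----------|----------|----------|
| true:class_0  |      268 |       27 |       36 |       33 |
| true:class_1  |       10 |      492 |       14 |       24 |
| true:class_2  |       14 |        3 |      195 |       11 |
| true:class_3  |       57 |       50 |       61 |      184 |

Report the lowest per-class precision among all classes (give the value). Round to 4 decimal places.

0.6373

Per-class precision (TP/(TP+FP)):
  class_0: TP=268, FP=10+14+57=81 → 268/349 = 0.76791
  class_1: TP=492, FP=27+3+50=80 → 492/572 = 0.86014
  class_2: TP=195, FP=36+14+61=111 → 195/306 = 0.63725
  class_3: TP=184, FP=33+24+11=68 → 184/252 = 0.73016
Lowest is class 'class_2' with precision = 0.6373.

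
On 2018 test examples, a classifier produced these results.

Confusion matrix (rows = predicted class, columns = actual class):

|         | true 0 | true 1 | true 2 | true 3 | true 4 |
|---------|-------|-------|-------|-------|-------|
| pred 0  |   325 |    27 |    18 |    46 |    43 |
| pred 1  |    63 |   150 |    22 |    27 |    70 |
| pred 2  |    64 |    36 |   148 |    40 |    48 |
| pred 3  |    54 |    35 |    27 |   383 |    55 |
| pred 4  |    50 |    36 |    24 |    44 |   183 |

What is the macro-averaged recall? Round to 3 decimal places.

0.580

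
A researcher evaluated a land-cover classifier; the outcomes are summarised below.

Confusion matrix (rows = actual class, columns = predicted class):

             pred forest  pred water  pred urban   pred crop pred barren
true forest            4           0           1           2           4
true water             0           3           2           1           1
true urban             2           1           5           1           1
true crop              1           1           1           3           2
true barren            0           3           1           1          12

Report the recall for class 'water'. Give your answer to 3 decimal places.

0.429

Treat 'water' as positive and all other classes as negative.
recall = TP/(TP+FN).
water: TP=3, FN=0+2+1+1=4 → 3/7 = 0.4286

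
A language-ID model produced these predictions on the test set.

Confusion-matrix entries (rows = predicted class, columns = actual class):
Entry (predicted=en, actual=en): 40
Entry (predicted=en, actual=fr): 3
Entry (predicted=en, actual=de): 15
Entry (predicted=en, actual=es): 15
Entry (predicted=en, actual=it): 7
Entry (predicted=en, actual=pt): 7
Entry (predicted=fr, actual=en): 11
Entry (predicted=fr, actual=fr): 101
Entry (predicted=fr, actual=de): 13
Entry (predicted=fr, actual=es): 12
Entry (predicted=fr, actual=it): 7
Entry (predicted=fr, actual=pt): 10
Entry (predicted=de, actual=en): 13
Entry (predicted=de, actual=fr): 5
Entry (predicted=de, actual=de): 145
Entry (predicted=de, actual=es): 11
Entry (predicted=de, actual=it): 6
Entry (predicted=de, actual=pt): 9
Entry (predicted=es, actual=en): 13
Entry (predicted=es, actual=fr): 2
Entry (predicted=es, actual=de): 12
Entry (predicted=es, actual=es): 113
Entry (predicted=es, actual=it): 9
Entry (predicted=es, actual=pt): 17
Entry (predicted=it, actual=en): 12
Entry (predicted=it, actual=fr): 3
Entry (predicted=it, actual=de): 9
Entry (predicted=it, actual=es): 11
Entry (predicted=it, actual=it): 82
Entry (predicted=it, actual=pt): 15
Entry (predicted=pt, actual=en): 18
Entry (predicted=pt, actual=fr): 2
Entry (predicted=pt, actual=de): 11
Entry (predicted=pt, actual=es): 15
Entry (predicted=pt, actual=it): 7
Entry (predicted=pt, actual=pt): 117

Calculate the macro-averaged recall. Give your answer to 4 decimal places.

Per-class recall (TP/(TP+FN)):
  en: TP=40, FN=11+13+13+12+18=67 → 40/107 = 0.37383
  fr: TP=101, FN=3+5+2+3+2=15 → 101/116 = 0.87069
  de: TP=145, FN=15+13+12+9+11=60 → 145/205 = 0.70732
  es: TP=113, FN=15+12+11+11+15=64 → 113/177 = 0.63842
  it: TP=82, FN=7+7+6+9+7=36 → 82/118 = 0.69492
  pt: TP=117, FN=7+10+9+17+15=58 → 117/175 = 0.66857
Macro-recall = mean = (0.37383 + 0.87069 + 0.70732 + 0.63842 + 0.69492 + 0.66857) / 6 = 0.6590

0.6590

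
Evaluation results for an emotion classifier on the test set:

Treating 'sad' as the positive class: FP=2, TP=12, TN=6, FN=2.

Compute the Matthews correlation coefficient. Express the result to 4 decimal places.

0.6071

MCC = (TP·TN − FP·FN) / √((TP+FP)(TP+FN)(TN+FP)(TN+FN))
Numerator = 12·6 − 2·2 = 68
Denominator = √(14·14·8·8) = √12544 = 112.0000
MCC = 68 / 112.0000 = 0.6071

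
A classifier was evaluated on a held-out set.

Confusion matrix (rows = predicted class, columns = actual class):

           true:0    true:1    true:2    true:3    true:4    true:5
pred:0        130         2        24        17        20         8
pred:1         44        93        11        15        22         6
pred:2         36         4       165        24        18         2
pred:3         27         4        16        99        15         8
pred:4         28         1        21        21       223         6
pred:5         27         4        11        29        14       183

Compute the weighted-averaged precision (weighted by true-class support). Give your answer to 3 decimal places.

0.655

Per-class precision (TP/(TP+FP)):
  0: TP=130, FP=2+24+17+20+8=71 → 130/201 = 0.6468
  1: TP=93, FP=44+11+15+22+6=98 → 93/191 = 0.4869
  2: TP=165, FP=36+4+24+18+2=84 → 165/249 = 0.6627
  3: TP=99, FP=27+4+16+15+8=70 → 99/169 = 0.5858
  4: TP=223, FP=28+1+21+21+6=77 → 223/300 = 0.7433
  5: TP=183, FP=27+4+11+29+14=85 → 183/268 = 0.6828
Weighted-precision = Σ (supportᵢ/N)·precisionᵢ with N=1378: (292/1378)·0.6468 + (108/1378)·0.4869 + (248/1378)·0.6627 + (205/1378)·0.5858 + (312/1378)·0.7433 + (213/1378)·0.6828 = 0.655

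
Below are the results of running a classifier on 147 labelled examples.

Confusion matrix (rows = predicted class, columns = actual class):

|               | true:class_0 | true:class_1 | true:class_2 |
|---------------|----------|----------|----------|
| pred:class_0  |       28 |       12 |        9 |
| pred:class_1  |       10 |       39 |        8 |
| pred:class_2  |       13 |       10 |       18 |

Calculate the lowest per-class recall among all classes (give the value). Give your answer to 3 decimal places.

Per-class recall (TP/(TP+FN)):
  class_0: TP=28, FN=10+13=23 → 28/51 = 0.5490
  class_1: TP=39, FN=12+10=22 → 39/61 = 0.6393
  class_2: TP=18, FN=9+8=17 → 18/35 = 0.5143
Lowest is class 'class_2' with recall = 0.514.

0.514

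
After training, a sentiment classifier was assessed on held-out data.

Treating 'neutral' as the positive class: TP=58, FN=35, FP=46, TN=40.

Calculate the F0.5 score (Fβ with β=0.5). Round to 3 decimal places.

Fβ = (1+β²)·TP / ((1+β²)·TP + β²·FN + FP), with β²=1/4
= 1.25·58 / (1.25·58 + 0.25·35 + 46) = 0.570

0.570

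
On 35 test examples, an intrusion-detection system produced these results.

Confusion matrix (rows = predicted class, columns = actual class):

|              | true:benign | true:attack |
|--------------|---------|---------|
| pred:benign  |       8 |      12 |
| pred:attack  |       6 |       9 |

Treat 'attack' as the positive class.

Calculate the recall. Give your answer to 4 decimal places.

0.4286

Recall = TP/(TP+FN) = 9/(9+12) = 9/21 = 0.4286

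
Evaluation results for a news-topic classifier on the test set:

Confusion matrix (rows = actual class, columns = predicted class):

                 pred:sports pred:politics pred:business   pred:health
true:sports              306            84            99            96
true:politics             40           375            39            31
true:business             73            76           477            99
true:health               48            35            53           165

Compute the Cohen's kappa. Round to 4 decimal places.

0.5002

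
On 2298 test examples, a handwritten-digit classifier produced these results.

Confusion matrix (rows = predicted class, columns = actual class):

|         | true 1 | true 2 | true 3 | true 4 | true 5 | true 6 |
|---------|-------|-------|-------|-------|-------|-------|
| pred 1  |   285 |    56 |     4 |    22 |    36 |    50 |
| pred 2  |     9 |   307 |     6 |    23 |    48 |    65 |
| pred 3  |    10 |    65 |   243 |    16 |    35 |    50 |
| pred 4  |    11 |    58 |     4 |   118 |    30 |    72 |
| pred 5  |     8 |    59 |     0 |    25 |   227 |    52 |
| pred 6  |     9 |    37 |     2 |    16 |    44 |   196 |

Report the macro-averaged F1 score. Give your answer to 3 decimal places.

0.594

Per-class F1 score (2·TP/(2·TP+FP+FN)):
  1: TP=285, FP=56+4+22+36+50=168, FN=9+10+11+8+9=47 → 570/785 = 0.7261
  2: TP=307, FP=9+6+23+48+65=151, FN=56+65+58+59+37=275 → 614/1040 = 0.5904
  3: TP=243, FP=10+65+16+35+50=176, FN=4+6+4+0+2=16 → 486/678 = 0.7168
  4: TP=118, FP=11+58+4+30+72=175, FN=22+23+16+25+16=102 → 236/513 = 0.4600
  5: TP=227, FP=8+59+0+25+52=144, FN=36+48+35+30+44=193 → 454/791 = 0.5740
  6: TP=196, FP=9+37+2+16+44=108, FN=50+65+50+72+52=289 → 392/789 = 0.4968
Macro-F1 score = mean = (0.7261 + 0.5904 + 0.7168 + 0.4600 + 0.5740 + 0.4968) / 6 = 0.594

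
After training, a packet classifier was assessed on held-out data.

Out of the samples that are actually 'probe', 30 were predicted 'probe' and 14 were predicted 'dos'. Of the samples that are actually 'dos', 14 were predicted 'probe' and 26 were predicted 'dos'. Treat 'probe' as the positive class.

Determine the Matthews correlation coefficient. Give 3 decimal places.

0.332

MCC = (TP·TN − FP·FN) / √((TP+FP)(TP+FN)(TN+FP)(TN+FN))
Numerator = 30·26 − 14·14 = 584
Denominator = √(44·44·40·40) = √3097600 = 1760.0000
MCC = 584 / 1760.0000 = 0.332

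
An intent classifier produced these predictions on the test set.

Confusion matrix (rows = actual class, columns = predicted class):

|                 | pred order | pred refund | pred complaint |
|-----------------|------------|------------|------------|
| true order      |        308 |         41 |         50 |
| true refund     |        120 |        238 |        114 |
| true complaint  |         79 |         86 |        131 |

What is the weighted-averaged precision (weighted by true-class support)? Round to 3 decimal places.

0.584

Per-class precision (TP/(TP+FP)):
  order: TP=308, FP=120+79=199 → 308/507 = 0.6075
  refund: TP=238, FP=41+86=127 → 238/365 = 0.6521
  complaint: TP=131, FP=50+114=164 → 131/295 = 0.4441
Weighted-precision = Σ (supportᵢ/N)·precisionᵢ with N=1167: (399/1167)·0.6075 + (472/1167)·0.6521 + (296/1167)·0.4441 = 0.584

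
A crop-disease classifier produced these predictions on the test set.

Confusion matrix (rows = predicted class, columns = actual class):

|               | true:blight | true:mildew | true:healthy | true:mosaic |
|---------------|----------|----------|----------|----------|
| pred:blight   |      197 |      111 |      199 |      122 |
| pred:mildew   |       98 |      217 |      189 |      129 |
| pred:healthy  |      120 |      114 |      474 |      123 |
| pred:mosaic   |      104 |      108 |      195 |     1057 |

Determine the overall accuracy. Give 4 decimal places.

Accuracy = trace / total = (197+217+474+1057=1945) / 3557 = 1945/3557 = 0.5468

0.5468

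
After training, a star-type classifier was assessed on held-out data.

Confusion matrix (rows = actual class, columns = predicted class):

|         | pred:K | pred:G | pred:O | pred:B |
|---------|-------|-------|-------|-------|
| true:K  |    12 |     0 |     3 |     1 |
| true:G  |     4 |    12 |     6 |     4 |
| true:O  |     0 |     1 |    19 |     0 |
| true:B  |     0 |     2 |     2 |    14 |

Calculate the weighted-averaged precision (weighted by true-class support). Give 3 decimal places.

Per-class precision (TP/(TP+FP)):
  K: TP=12, FP=4+0+0=4 → 12/16 = 0.7500
  G: TP=12, FP=0+1+2=3 → 12/15 = 0.8000
  O: TP=19, FP=3+6+2=11 → 19/30 = 0.6333
  B: TP=14, FP=1+4+0=5 → 14/19 = 0.7368
Weighted-precision = Σ (supportᵢ/N)·precisionᵢ with N=80: (16/80)·0.7500 + (26/80)·0.8000 + (20/80)·0.6333 + (18/80)·0.7368 = 0.734

0.734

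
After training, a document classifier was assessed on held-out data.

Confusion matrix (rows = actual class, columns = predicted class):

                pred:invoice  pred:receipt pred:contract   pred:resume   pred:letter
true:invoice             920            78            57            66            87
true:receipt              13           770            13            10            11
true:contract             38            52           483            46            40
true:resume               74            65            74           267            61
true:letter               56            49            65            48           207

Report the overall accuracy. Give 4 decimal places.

0.7252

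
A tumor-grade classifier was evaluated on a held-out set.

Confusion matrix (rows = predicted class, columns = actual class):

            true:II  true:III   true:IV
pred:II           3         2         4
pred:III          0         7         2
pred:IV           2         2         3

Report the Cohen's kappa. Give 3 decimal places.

0.282

Observed agreement pₒ = trace/N = 13/25 = 0.5200
Expected agreement pₑ = Σ (rowᵢ·colᵢ)/N² = (5·9 + 11·9 + 9·7)/25² = 0.3312
κ = (pₒ − pₑ)/(1 − pₑ) = (0.5200 − 0.3312)/(1 − 0.3312) = 0.282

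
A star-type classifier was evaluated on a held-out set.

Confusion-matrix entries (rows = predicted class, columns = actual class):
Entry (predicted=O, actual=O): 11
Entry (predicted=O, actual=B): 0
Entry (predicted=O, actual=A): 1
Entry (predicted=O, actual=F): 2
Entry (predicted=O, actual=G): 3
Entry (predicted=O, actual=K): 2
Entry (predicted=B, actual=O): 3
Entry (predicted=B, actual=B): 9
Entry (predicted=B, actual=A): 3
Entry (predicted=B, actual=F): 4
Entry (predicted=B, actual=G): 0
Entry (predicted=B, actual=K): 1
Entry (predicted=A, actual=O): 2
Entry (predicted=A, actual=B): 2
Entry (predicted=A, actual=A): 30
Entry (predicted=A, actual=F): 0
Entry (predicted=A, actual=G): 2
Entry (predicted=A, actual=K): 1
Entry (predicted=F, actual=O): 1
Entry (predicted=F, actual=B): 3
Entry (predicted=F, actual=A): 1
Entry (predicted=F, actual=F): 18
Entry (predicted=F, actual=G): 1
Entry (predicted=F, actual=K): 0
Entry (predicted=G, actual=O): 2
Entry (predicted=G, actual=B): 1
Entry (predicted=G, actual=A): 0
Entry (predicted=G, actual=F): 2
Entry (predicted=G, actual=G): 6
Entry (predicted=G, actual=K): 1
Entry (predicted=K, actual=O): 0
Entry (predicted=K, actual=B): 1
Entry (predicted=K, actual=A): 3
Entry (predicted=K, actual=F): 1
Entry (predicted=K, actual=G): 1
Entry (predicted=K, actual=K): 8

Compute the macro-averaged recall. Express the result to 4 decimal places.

0.6124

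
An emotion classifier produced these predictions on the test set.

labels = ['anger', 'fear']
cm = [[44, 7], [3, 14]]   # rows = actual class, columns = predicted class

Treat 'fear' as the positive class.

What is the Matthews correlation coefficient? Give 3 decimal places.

MCC = (TP·TN − FP·FN) / √((TP+FP)(TP+FN)(TN+FP)(TN+FN))
Numerator = 14·44 − 7·3 = 595
Denominator = √(21·17·51·47) = √855729 = 925.0562
MCC = 595 / 925.0562 = 0.643

0.643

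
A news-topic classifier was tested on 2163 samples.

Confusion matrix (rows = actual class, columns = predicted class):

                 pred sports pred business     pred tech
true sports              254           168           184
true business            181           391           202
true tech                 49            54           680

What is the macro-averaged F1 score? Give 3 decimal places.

0.588

Per-class F1 score (2·TP/(2·TP+FP+FN)):
  sports: TP=254, FP=181+49=230, FN=168+184=352 → 508/1090 = 0.4661
  business: TP=391, FP=168+54=222, FN=181+202=383 → 782/1387 = 0.5638
  tech: TP=680, FP=184+202=386, FN=49+54=103 → 1360/1849 = 0.7355
Macro-F1 score = mean = (0.4661 + 0.5638 + 0.7355) / 3 = 0.588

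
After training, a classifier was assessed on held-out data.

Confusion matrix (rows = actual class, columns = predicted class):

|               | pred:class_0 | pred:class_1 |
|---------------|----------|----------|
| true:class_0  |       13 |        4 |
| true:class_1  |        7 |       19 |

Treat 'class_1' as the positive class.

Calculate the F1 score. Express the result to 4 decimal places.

0.7755

Precision = TP/(TP+FP) = 19/23 = 0.8261
Recall = TP/(TP+FN) = 19/26 = 0.7308
F1 = 2·TP/(2·TP+FP+FN) = 38/49 = 0.7755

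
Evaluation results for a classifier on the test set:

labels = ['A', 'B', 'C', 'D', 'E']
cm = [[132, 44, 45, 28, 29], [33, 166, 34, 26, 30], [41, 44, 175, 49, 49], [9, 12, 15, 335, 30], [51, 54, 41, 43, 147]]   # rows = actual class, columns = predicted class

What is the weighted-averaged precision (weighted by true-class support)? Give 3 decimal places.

0.567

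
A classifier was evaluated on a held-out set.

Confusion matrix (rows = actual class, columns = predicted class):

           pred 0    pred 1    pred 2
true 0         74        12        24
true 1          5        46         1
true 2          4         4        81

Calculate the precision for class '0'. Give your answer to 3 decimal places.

0.892

precision = TP/(TP+FP).
0: TP=74, FP=5+4=9 → 74/83 = 0.8916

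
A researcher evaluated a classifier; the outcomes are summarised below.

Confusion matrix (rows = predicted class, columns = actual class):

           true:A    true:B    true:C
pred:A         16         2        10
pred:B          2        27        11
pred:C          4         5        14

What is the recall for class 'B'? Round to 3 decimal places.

recall = TP/(TP+FN).
B: TP=27, FN=2+5=7 → 27/34 = 0.7941

0.794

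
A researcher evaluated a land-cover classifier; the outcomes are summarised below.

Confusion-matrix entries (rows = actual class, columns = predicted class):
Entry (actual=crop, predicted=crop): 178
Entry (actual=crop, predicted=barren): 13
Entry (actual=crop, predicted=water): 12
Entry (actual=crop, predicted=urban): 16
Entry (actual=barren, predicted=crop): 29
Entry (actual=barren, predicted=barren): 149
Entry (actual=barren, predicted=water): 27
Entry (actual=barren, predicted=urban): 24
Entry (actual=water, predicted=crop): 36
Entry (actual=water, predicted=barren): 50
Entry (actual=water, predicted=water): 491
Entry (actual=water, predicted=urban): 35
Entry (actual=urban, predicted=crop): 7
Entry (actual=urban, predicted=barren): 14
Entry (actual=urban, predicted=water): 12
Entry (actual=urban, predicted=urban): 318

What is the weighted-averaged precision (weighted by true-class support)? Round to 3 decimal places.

Per-class precision (TP/(TP+FP)):
  crop: TP=178, FP=29+36+7=72 → 178/250 = 0.7120
  barren: TP=149, FP=13+50+14=77 → 149/226 = 0.6593
  water: TP=491, FP=12+27+12=51 → 491/542 = 0.9059
  urban: TP=318, FP=16+24+35=75 → 318/393 = 0.8092
Weighted-precision = Σ (supportᵢ/N)·precisionᵢ with N=1411: (219/1411)·0.7120 + (229/1411)·0.6593 + (612/1411)·0.9059 + (351/1411)·0.8092 = 0.812

0.812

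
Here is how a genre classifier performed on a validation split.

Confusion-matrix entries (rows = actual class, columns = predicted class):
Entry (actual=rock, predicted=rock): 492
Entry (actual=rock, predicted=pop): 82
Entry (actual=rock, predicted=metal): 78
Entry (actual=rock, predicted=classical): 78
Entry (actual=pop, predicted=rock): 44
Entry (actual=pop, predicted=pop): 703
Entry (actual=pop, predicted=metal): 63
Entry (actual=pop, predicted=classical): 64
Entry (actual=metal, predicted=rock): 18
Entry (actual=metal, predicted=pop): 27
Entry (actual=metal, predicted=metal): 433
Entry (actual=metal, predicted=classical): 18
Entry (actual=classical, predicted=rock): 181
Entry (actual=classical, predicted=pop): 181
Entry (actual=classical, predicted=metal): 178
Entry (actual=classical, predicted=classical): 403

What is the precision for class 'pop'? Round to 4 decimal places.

precision = TP/(TP+FP).
pop: TP=703, FP=82+27+181=290 → 703/993 = 0.70796

0.7080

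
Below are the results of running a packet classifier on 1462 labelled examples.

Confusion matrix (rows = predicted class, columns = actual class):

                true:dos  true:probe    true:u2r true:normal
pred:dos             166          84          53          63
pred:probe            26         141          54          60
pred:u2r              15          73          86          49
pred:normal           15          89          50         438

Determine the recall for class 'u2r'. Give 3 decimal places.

One-vs-rest for 'u2r': TP = diagonal; FP = other classes predicted 'u2r'; FN = 'u2r' predicted as other.
recall = TP/(TP+FN).
u2r: TP=86, FN=53+54+50=157 → 86/243 = 0.3539

0.354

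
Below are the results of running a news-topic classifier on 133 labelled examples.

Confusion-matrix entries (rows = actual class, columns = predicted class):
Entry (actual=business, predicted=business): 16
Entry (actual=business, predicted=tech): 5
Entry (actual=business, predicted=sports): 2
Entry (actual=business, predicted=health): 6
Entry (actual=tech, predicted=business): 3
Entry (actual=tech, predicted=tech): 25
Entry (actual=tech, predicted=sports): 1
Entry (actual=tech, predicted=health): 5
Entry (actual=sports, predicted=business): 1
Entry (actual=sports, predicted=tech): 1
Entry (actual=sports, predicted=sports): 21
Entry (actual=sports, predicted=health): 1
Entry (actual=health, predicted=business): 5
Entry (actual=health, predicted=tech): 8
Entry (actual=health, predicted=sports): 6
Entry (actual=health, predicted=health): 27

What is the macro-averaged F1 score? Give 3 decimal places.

0.673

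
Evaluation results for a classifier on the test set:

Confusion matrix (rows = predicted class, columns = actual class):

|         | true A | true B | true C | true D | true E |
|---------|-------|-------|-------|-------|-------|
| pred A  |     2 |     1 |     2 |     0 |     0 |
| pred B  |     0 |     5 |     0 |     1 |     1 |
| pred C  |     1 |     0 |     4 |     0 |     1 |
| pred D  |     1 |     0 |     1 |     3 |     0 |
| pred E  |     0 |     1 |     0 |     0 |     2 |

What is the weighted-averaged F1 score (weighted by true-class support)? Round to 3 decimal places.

0.617

Per-class F1 score (2·TP/(2·TP+FP+FN)):
  A: TP=2, FP=1+2+0+0=3, FN=0+1+1+0=2 → 4/9 = 0.4444
  B: TP=5, FP=0+0+1+1=2, FN=1+0+0+1=2 → 10/14 = 0.7143
  C: TP=4, FP=1+0+0+1=2, FN=2+0+1+0=3 → 8/13 = 0.6154
  D: TP=3, FP=1+0+1+0=2, FN=0+1+0+0=1 → 6/9 = 0.6667
  E: TP=2, FP=0+1+0+0=1, FN=0+1+1+0=2 → 4/7 = 0.5714
Weighted-F1 score = Σ (supportᵢ/N)·F1 scoreᵢ with N=26: (4/26)·0.4444 + (7/26)·0.7143 + (7/26)·0.6154 + (4/26)·0.6667 + (4/26)·0.5714 = 0.617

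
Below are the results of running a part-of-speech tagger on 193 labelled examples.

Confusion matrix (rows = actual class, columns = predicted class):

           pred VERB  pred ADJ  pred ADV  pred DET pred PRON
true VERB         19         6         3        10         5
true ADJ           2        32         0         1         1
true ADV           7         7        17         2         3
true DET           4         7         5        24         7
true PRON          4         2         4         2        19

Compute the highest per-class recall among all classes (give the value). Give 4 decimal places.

0.8889

Per-class recall (TP/(TP+FN)):
  VERB: TP=19, FN=6+3+10+5=24 → 19/43 = 0.44186
  ADJ: TP=32, FN=2+0+1+1=4 → 32/36 = 0.88889
  ADV: TP=17, FN=7+7+2+3=19 → 17/36 = 0.47222
  DET: TP=24, FN=4+7+5+7=23 → 24/47 = 0.51064
  PRON: TP=19, FN=4+2+4+2=12 → 19/31 = 0.61290
Highest is class 'ADJ' with recall = 0.8889.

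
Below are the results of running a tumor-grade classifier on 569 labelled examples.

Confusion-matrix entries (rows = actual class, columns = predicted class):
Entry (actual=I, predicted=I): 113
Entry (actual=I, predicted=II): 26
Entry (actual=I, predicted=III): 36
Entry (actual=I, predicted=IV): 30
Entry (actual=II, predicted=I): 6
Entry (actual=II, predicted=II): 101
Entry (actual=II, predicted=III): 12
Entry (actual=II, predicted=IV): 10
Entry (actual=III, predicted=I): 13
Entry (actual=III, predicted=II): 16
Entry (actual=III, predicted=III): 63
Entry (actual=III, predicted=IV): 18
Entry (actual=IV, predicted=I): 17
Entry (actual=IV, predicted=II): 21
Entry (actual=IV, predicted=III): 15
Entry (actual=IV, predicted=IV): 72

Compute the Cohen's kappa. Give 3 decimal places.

Observed agreement pₒ = trace/N = 349/569 = 0.6134
Expected agreement pₑ = Σ (rowᵢ·colᵢ)/N² = (205·149 + 129·164 + 110·126 + 125·130)/569² = 0.2527
κ = (pₒ − pₑ)/(1 − pₑ) = (0.6134 − 0.2527)/(1 − 0.2527) = 0.483

0.483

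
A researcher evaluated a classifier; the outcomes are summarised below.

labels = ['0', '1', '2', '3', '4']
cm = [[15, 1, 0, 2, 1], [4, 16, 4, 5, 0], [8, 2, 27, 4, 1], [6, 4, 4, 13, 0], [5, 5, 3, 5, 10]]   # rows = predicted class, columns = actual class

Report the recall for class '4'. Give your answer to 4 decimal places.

0.8333

Treat '4' as positive and all other classes as negative.
recall = TP/(TP+FN).
4: TP=10, FN=1+0+1+0=2 → 10/12 = 0.83333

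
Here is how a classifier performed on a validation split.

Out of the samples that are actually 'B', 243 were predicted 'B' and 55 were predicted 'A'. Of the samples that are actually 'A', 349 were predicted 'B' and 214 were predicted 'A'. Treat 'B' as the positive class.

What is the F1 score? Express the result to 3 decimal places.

0.546

Precision = TP/(TP+FP) = 243/592 = 0.4105
Recall = TP/(TP+FN) = 243/298 = 0.8154
F1 = 2·TP/(2·TP+FP+FN) = 486/890 = 0.546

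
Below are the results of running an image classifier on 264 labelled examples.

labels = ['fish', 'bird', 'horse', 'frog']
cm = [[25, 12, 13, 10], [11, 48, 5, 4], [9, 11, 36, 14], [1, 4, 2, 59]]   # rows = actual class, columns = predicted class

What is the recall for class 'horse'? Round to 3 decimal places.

0.514

Take TP from the diagonal, FP from the rest of the 'horse' prediction marginal, FN from the rest of the 'horse' actual marginal.
recall = TP/(TP+FN).
horse: TP=36, FN=9+11+14=34 → 36/70 = 0.5143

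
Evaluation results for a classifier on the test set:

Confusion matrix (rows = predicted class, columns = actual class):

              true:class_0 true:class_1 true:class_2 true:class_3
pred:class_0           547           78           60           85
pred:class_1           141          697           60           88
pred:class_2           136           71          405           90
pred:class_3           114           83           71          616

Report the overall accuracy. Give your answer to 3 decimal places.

0.678

Accuracy = trace / total = (547+697+405+616=2265) / 3342 = 2265/3342 = 0.678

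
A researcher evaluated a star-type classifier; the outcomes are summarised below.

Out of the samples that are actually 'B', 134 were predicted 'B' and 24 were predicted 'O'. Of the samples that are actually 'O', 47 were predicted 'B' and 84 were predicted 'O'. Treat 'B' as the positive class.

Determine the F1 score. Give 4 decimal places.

0.7906

Precision = TP/(TP+FP) = 134/181 = 0.7403
Recall = TP/(TP+FN) = 134/158 = 0.8481
F1 = 2·TP/(2·TP+FP+FN) = 268/339 = 0.7906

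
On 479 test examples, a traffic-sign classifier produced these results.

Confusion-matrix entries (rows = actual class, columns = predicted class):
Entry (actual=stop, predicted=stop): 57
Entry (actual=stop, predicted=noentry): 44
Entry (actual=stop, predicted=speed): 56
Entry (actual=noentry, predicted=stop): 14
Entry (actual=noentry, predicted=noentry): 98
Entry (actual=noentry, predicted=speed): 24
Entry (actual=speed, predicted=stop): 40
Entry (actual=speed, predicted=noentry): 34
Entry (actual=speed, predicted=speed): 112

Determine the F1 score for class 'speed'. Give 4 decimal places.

0.5926

F1 score = 2·TP/(2·TP+FP+FN).
speed: TP=112, FP=56+24=80, FN=40+34=74 → 224/378 = 0.59259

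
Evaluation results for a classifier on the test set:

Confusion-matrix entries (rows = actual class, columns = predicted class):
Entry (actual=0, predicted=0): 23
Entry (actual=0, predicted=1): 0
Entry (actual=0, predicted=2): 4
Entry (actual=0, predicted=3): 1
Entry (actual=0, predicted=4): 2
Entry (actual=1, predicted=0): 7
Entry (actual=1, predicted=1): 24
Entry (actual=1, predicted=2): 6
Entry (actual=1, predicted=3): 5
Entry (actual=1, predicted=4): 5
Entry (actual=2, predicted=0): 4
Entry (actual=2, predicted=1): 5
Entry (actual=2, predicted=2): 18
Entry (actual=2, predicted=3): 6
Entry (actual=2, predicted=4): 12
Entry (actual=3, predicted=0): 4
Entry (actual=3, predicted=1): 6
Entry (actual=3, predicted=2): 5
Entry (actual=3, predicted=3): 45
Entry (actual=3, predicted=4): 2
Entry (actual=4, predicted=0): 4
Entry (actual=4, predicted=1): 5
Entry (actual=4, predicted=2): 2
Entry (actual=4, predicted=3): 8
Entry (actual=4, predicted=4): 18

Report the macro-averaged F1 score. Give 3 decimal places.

0.565

Per-class F1 score (2·TP/(2·TP+FP+FN)):
  0: TP=23, FP=7+4+4+4=19, FN=0+4+1+2=7 → 46/72 = 0.6389
  1: TP=24, FP=0+5+6+5=16, FN=7+6+5+5=23 → 48/87 = 0.5517
  2: TP=18, FP=4+6+5+2=17, FN=4+5+6+12=27 → 36/80 = 0.4500
  3: TP=45, FP=1+5+6+8=20, FN=4+6+5+2=17 → 90/127 = 0.7087
  4: TP=18, FP=2+5+12+2=21, FN=4+5+2+8=19 → 36/76 = 0.4737
Macro-F1 score = mean = (0.6389 + 0.5517 + 0.4500 + 0.7087 + 0.4737) / 5 = 0.565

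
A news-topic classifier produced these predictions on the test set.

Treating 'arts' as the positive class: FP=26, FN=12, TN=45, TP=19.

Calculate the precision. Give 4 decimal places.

0.4222

Precision = TP/(TP+FP) = 19/(19+26) = 19/45 = 0.4222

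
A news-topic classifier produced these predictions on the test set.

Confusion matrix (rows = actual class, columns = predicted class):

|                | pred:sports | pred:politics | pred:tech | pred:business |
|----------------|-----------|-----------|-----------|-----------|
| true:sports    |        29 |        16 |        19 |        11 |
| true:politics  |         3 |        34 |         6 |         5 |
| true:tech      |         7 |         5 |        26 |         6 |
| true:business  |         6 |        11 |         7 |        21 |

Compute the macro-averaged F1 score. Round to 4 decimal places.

0.5167

Per-class F1 score (2·TP/(2·TP+FP+FN)):
  sports: TP=29, FP=3+7+6=16, FN=16+19+11=46 → 58/120 = 0.48333
  politics: TP=34, FP=16+5+11=32, FN=3+6+5=14 → 68/114 = 0.59649
  tech: TP=26, FP=19+6+7=32, FN=7+5+6=18 → 52/102 = 0.50980
  business: TP=21, FP=11+5+6=22, FN=6+11+7=24 → 42/88 = 0.47727
Macro-F1 score = mean = (0.48333 + 0.59649 + 0.50980 + 0.47727) / 4 = 0.5167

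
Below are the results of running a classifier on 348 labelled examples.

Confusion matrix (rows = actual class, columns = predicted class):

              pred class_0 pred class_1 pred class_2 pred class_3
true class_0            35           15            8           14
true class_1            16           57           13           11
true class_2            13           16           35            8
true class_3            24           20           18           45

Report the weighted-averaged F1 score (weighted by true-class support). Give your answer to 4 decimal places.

Per-class F1 score (2·TP/(2·TP+FP+FN)):
  class_0: TP=35, FP=16+13+24=53, FN=15+8+14=37 → 70/160 = 0.43750
  class_1: TP=57, FP=15+16+20=51, FN=16+13+11=40 → 114/205 = 0.55610
  class_2: TP=35, FP=8+13+18=39, FN=13+16+8=37 → 70/146 = 0.47945
  class_3: TP=45, FP=14+11+8=33, FN=24+20+18=62 → 90/185 = 0.48649
Weighted-F1 score = Σ (supportᵢ/N)·F1 scoreᵢ with N=348: (72/348)·0.43750 + (97/348)·0.55610 + (72/348)·0.47945 + (107/348)·0.48649 = 0.4943

0.4943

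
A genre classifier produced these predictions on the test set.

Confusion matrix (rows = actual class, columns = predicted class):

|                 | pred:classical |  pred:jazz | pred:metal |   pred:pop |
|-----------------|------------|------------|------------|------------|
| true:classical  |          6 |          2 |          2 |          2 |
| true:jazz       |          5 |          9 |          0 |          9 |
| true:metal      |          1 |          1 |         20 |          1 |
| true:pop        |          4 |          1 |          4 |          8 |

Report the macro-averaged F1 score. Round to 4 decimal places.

0.5443

Per-class F1 score (2·TP/(2·TP+FP+FN)):
  classical: TP=6, FP=5+1+4=10, FN=2+2+2=6 → 12/28 = 0.42857
  jazz: TP=9, FP=2+1+1=4, FN=5+0+9=14 → 18/36 = 0.50000
  metal: TP=20, FP=2+0+4=6, FN=1+1+1=3 → 40/49 = 0.81633
  pop: TP=8, FP=2+9+1=12, FN=4+1+4=9 → 16/37 = 0.43243
Macro-F1 score = mean = (0.42857 + 0.50000 + 0.81633 + 0.43243) / 4 = 0.5443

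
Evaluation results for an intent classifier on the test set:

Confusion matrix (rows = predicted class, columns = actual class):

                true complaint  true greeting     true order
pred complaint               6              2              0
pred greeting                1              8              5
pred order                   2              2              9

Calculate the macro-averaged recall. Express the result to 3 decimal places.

0.659

Per-class recall (TP/(TP+FN)):
  complaint: TP=6, FN=1+2=3 → 6/9 = 0.6667
  greeting: TP=8, FN=2+2=4 → 8/12 = 0.6667
  order: TP=9, FN=0+5=5 → 9/14 = 0.6429
Macro-recall = mean = (0.6667 + 0.6667 + 0.6429) / 3 = 0.659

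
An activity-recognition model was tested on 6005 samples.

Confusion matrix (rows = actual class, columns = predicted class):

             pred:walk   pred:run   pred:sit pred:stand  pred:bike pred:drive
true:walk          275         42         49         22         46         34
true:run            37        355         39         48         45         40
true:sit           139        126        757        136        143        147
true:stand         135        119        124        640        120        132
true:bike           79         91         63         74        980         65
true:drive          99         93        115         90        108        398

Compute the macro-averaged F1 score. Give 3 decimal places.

Per-class F1 score (2·TP/(2·TP+FP+FN)):
  walk: TP=275, FP=37+139+135+79+99=489, FN=42+49+22+46+34=193 → 550/1232 = 0.4464
  run: TP=355, FP=42+126+119+91+93=471, FN=37+39+48+45+40=209 → 710/1390 = 0.5108
  sit: TP=757, FP=49+39+124+63+115=390, FN=139+126+136+143+147=691 → 1514/2595 = 0.5834
  stand: TP=640, FP=22+48+136+74+90=370, FN=135+119+124+120+132=630 → 1280/2280 = 0.5614
  bike: TP=980, FP=46+45+143+120+108=462, FN=79+91+63+74+65=372 → 1960/2794 = 0.7015
  drive: TP=398, FP=34+40+147+132+65=418, FN=99+93+115+90+108=505 → 796/1719 = 0.4631
Macro-F1 score = mean = (0.4464 + 0.5108 + 0.5834 + 0.5614 + 0.7015 + 0.4631) / 6 = 0.544

0.544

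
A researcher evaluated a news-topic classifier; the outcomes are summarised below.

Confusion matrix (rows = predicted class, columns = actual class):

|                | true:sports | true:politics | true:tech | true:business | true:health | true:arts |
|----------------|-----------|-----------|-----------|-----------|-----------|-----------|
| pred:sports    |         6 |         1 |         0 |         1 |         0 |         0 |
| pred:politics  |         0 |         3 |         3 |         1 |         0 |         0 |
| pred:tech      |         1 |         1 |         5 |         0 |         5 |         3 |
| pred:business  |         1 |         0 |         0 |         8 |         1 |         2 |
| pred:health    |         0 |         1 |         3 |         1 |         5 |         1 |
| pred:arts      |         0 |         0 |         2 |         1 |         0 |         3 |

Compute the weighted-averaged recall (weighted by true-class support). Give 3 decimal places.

0.508

Per-class recall (TP/(TP+FN)):
  sports: TP=6, FN=0+1+1+0+0=2 → 6/8 = 0.7500
  politics: TP=3, FN=1+1+0+1+0=3 → 3/6 = 0.5000
  tech: TP=5, FN=0+3+0+3+2=8 → 5/13 = 0.3846
  business: TP=8, FN=1+1+0+1+1=4 → 8/12 = 0.6667
  health: TP=5, FN=0+0+5+1+0=6 → 5/11 = 0.4545
  arts: TP=3, FN=0+0+3+2+1=6 → 3/9 = 0.3333
Weighted-recall = Σ (supportᵢ/N)·recallᵢ with N=59: (8/59)·0.7500 + (6/59)·0.5000 + (13/59)·0.3846 + (12/59)·0.6667 + (11/59)·0.4545 + (9/59)·0.3333 = 0.508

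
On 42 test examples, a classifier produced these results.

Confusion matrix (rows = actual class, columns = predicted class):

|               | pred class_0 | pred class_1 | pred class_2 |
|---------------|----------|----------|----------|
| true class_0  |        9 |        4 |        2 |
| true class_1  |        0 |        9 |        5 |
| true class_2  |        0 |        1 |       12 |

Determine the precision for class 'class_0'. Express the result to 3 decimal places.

Take TP from the diagonal, FP from the rest of the 'class_0' prediction marginal, FN from the rest of the 'class_0' actual marginal.
precision = TP/(TP+FP).
class_0: TP=9, FP=0+0=0 → 9/9 = 1.0000

1.000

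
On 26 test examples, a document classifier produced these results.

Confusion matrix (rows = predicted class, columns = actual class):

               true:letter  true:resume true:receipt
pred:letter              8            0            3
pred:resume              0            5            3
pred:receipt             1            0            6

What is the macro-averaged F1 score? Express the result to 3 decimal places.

0.734

Per-class F1 score (2·TP/(2·TP+FP+FN)):
  letter: TP=8, FP=0+3=3, FN=0+1=1 → 16/20 = 0.8000
  resume: TP=5, FP=0+3=3, FN=0+0=0 → 10/13 = 0.7692
  receipt: TP=6, FP=1+0=1, FN=3+3=6 → 12/19 = 0.6316
Macro-F1 score = mean = (0.8000 + 0.7692 + 0.6316) / 3 = 0.734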